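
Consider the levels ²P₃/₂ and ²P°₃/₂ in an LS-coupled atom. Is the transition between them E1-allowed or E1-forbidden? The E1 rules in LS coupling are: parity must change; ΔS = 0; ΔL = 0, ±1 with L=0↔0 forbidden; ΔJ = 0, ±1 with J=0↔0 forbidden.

Reading off the term symbols: S 1/2→1/2, L 1→1, J 3/2→3/2, parity even→odd.
ΔS = 0: S: 1/2 → 1/2 — ✓.
ΔJ = 0, ±1 (not J=0↔0): J: 3/2 → 3/2, ΔJ = +0 — ✓.
Parity must change: even → odd — ✓.
ΔL = 0, ±1 (not L=0↔0): L: 1 → 1, ΔL = +0 — ✓.
All four E1 rules are satisfied.

allowed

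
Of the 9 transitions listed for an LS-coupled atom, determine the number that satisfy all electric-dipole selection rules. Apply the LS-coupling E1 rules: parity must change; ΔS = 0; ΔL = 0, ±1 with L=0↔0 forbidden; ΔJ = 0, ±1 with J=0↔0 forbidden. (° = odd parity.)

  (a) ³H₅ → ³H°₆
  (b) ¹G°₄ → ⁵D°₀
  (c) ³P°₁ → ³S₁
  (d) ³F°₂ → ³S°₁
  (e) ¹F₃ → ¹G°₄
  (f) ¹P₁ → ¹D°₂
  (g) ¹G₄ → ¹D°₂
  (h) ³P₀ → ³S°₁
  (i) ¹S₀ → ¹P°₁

6

(a) allowed
(b) forbidden (parity, ΔS, ΔL, ΔJ fail)
(c) allowed
(d) forbidden (parity, ΔL fail)
(e) allowed
(f) allowed
(g) forbidden (ΔL, ΔJ fail)
(h) allowed
(i) allowed
Total allowed: 6 of 9.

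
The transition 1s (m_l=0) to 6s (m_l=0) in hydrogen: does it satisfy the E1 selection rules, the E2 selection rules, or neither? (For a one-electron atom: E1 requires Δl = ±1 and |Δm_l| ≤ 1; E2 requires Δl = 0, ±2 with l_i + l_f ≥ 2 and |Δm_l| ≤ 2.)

Δl = 0 − 0 = +0; l_i + l_f = 0.
Δm_l = +0.
E1 (Δl = ±1, |Δm_l| ≤ 1): not satisfied.
E2 (Δl = 0,±2, l_i+l_f ≥ 2, |Δm_l| ≤ 2): not satisfied.

neither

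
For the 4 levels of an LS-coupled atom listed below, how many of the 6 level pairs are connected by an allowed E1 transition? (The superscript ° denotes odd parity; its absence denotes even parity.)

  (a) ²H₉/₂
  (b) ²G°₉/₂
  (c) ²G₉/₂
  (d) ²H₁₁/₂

3

(a)–(b): allowed.
(a)–(c): forbidden (parity).
(a)–(d): forbidden (parity).
(b)–(c): allowed.
(b)–(d): allowed.
(c)–(d): forbidden (parity).
Allowed pairs: 3 of 6.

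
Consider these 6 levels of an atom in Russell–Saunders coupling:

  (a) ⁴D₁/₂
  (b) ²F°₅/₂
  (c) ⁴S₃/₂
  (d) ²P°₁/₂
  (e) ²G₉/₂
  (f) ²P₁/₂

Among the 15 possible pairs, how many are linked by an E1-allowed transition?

(a)–(b): forbidden (ΔS, ΔJ).
(a)–(c): forbidden (parity, ΔL).
(a)–(d): forbidden (ΔS).
(a)–(e): forbidden (parity, ΔS, ΔL, ΔJ).
(a)–(f): forbidden (parity, ΔS).
(b)–(c): forbidden (ΔS, ΔL).
(b)–(d): forbidden (parity, ΔL, ΔJ).
(b)–(e): forbidden (ΔJ).
(b)–(f): forbidden (ΔL, ΔJ).
(c)–(d): forbidden (ΔS).
(c)–(e): forbidden (parity, ΔS, ΔL, ΔJ).
(c)–(f): forbidden (parity, ΔS).
(d)–(e): forbidden (ΔL, ΔJ).
(d)–(f): allowed.
(e)–(f): forbidden (parity, ΔL, ΔJ).
Allowed pairs: 1 of 15.

1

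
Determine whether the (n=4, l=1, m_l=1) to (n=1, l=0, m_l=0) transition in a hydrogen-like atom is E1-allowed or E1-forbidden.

allowed

Initial l = 1, final l = 0, so Δl = -1. E1 requires Δl = ±1: ok.
Δm_l = 0 − (1) = -1. E1 requires Δm_l = 0, ±1: ok.
All E1 selection rules are satisfied.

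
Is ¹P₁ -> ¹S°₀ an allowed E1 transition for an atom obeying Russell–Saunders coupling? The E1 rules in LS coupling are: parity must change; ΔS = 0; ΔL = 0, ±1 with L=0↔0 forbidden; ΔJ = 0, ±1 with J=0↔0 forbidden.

allowed

ΔS = 0: S: 0 → 0 — passes.
Parity must change: even → odd — passes.
ΔL = 0, ±1 (not L=0↔0): L: 1 → 0, ΔL = -1 — passes.
ΔJ = 0, ±1 (not J=0↔0): J: 1 → 0, ΔJ = -1 — passes.
All four E1 rules are satisfied.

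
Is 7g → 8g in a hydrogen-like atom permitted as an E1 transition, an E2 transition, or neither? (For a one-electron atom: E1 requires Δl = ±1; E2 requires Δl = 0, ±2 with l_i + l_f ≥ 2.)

E2

Δl = 4 − 4 = +0; l_i + l_f = 8.
E1 (Δl = ±1): not satisfied.
E2 (Δl = 0,±2, l_i+l_f ≥ 2): satisfied.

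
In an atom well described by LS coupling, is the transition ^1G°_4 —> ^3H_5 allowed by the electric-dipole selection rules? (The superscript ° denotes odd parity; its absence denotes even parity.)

forbidden

Initial level: S=0, L=4, J=4, parity odd. Final level: S=1, L=5, J=5, parity even.
Parity must change: odd → even — ✓.
ΔS = 0: S: 0 → 1 — ✗.
ΔL = 0, ±1 (not L=0↔0): L: 4 → 5, ΔL = +1 — ✓.
ΔJ = 0, ±1 (not J=0↔0): J: 4 → 5, ΔJ = +1 — ✓.
Rule(s) violated: ΔS.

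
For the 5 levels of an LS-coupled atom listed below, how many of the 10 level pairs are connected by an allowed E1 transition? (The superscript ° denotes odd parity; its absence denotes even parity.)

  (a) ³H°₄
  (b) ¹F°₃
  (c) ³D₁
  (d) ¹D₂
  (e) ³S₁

(a)–(b): forbidden (parity, ΔS, ΔL).
(a)–(c): forbidden (ΔL, ΔJ).
(a)–(d): forbidden (ΔS, ΔL, ΔJ).
(a)–(e): forbidden (ΔL, ΔJ).
(b)–(c): forbidden (ΔS, ΔJ).
(b)–(d): allowed.
(b)–(e): forbidden (ΔS, ΔL, ΔJ).
(c)–(d): forbidden (parity, ΔS).
(c)–(e): forbidden (parity, ΔL).
(d)–(e): forbidden (parity, ΔS, ΔL).
Allowed pairs: 1 of 10.

1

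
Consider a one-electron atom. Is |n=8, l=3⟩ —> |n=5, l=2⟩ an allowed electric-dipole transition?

Δl = 2 − 3 = -1; the E1 rule Δl = ±1 is ok.
All E1 selection rules are satisfied.

allowed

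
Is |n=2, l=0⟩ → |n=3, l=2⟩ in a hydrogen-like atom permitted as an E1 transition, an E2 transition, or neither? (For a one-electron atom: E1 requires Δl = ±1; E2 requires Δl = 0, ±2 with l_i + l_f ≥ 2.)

Δl = 2 − 0 = +2; l_i + l_f = 2.
E1 (Δl = ±1): not satisfied.
E2 (Δl = 0,±2, l_i+l_f ≥ 2): satisfied.

E2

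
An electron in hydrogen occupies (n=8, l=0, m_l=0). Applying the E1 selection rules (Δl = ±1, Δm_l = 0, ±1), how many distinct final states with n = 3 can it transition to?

E1 requires Δl = ±1, so l_f ∈ {-1, 1}; with 0 ≤ l_f ≤ n_f−1 = 2, the allowed l_f values are {1}.
For l_f = 1: m_f ∈ {m_i−1, m_i, m_i+1} ∩ [−1, 1] = {-1, 0, 1} → 3 states.
Total: 3.

3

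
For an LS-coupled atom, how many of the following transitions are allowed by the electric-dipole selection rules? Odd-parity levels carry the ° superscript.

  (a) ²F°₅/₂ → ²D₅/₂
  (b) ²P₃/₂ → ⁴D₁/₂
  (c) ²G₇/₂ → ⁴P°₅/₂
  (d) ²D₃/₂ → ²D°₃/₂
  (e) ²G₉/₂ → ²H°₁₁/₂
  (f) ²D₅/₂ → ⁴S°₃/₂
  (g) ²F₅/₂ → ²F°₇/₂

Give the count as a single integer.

4

(a) allowed
(b) forbidden (parity, ΔS fail)
(c) forbidden (ΔS, ΔL fail)
(d) allowed
(e) allowed
(f) forbidden (ΔS, ΔL fail)
(g) allowed
Total allowed: 4 of 7.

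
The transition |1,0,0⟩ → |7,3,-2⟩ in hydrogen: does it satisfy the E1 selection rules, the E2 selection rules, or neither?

Δl = 3 − 0 = +3; l_i + l_f = 3.
Δm_l = -2.
E1 (Δl = ±1, |Δm_l| ≤ 1): not satisfied.
E2 (Δl = 0,±2, l_i+l_f ≥ 2, |Δm_l| ≤ 2): not satisfied.

neither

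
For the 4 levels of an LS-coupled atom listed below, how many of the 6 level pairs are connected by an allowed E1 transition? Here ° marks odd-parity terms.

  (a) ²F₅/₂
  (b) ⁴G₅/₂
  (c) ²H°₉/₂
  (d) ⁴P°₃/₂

0

(a)–(b): forbidden (parity, ΔS).
(a)–(c): forbidden (ΔL, ΔJ).
(a)–(d): forbidden (ΔS, ΔL).
(b)–(c): forbidden (ΔS, ΔJ).
(b)–(d): forbidden (ΔL).
(c)–(d): forbidden (parity, ΔS, ΔL, ΔJ).
Allowed pairs: 0 of 6.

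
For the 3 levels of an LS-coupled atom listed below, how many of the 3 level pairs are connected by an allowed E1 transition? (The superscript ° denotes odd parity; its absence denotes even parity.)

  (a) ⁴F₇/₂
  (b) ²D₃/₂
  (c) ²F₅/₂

0

(a)–(b): forbidden (parity, ΔS, ΔJ).
(a)–(c): forbidden (parity, ΔS).
(b)–(c): forbidden (parity).
Allowed pairs: 0 of 3.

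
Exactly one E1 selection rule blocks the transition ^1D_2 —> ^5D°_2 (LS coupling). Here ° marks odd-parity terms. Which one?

the ΔS = 0 rule

Initial level: S=0, L=2, J=2, parity even. Final level: S=2, L=2, J=2, parity odd.
Parity must change: even → odd — passes.
ΔS = 0: S: 0 → 2 — fails.
ΔL = 0, ±1 (not L=0↔0): L: 2 → 2, ΔL = +0 — passes.
ΔJ = 0, ±1 (not J=0↔0): J: 2 → 2, ΔJ = +0 — passes.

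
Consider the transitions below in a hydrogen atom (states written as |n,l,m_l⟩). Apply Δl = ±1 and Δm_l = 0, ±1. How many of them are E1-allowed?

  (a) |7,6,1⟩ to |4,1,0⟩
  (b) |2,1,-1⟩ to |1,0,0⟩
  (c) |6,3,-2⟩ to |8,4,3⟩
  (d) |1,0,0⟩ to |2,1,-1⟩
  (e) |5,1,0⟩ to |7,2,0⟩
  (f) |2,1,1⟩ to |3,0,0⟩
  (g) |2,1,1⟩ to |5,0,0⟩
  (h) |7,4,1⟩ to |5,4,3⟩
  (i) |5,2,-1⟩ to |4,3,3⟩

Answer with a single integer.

(a) forbidden — Δl = -5 (E1 requires Δl = ±1)
(b) allowed
(c) forbidden — Δm_l = +5 (E1 requires Δm_l = 0, ±1)
(d) allowed
(e) allowed
(f) allowed
(g) allowed
(h) forbidden — Δl = +0 (E1 requires Δl = ±1); Δm_l = +2 (E1 requires Δm_l = 0, ±1)
(i) forbidden — Δm_l = +4 (E1 requires Δm_l = 0, ±1)
Total allowed: 5 of 9.

5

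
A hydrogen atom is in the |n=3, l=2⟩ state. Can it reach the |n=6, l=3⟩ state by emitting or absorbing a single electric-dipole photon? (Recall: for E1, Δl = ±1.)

Δl = 3 − 2 = +1; the E1 rule Δl = ±1 is ✓.
All E1 selection rules are satisfied.

allowed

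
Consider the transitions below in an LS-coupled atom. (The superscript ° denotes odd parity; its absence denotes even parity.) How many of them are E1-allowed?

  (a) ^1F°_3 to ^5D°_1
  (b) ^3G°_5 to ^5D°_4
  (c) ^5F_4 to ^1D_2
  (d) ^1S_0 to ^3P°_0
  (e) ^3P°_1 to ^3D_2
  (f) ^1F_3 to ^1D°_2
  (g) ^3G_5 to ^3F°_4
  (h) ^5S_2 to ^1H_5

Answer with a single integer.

3

(a) forbidden (parity, ΔS, ΔJ fail)
(b) forbidden (parity, ΔS, ΔL fail)
(c) forbidden (parity, ΔS, ΔJ fail)
(d) forbidden (ΔS, ΔJ fail)
(e) allowed
(f) allowed
(g) allowed
(h) forbidden (parity, ΔS, ΔL, ΔJ fail)
Total allowed: 3 of 8.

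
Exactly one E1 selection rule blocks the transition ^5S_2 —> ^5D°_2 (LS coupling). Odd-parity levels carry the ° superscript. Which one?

the ΔL = 0, ±1 rule

Initial level: S=2, L=0, J=2, parity even. Final level: S=2, L=2, J=2, parity odd.
Parity must change: even → odd — ✓.
ΔS = 0: S: 2 → 2 — ✓.
ΔL = 0, ±1 (not L=0↔0): L: 0 → 2, ΔL = +2 — ✗.
ΔJ = 0, ±1 (not J=0↔0): J: 2 → 2, ΔJ = +0 — ✓.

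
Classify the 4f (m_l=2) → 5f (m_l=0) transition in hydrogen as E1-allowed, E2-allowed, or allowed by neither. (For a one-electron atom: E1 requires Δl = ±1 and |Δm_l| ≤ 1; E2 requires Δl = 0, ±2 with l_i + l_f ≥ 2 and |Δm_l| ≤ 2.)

E2

Δl = 3 − 3 = +0; l_i + l_f = 6.
Δm_l = -2.
E1 (Δl = ±1, |Δm_l| ≤ 1): not satisfied.
E2 (Δl = 0,±2, l_i+l_f ≥ 2, |Δm_l| ≤ 2): satisfied.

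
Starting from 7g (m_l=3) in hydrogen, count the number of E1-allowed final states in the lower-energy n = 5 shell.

E1 requires Δl = ±1, so l_f ∈ {3, 5}; with 0 ≤ l_f ≤ n_f−1 = 4, the allowed l_f values are {3}.
For l_f = 3: m_f ∈ {m_i−1, m_i, m_i+1} ∩ [−3, 3] = {2, 3} → 2 states.
Total: 2.

2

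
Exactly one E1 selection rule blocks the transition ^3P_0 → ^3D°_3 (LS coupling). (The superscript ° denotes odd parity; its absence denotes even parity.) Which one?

the ΔJ = 0, ±1 rule

Parity must change: even → odd — ✓.
ΔS = 0: S: 1 → 1 — ✓.
ΔL = 0, ±1 (not L=0↔0): L: 1 → 2, ΔL = +1 — ✓.
ΔJ = 0, ±1 (not J=0↔0): J: 0 → 3, ΔJ = +3 — ✗.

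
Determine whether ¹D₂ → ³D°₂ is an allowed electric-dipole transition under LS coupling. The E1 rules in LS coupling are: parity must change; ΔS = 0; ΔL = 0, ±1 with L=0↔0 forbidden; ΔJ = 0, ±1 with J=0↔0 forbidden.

forbidden

Initial level: S=0, L=2, J=2, parity even. Final level: S=1, L=2, J=2, parity odd.
ΔJ = 0, ±1 (not J=0↔0): J: 2 → 2, ΔJ = +0 — passes.
ΔS = 0: S: 0 → 1 — fails.
Parity must change: even → odd — passes.
ΔL = 0, ±1 (not L=0↔0): L: 2 → 2, ΔL = +0 — passes.
Rule(s) violated: ΔS.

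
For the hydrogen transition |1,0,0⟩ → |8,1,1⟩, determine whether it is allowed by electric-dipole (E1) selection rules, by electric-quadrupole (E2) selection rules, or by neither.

Δl = 1 − 0 = +1; l_i + l_f = 1.
Δm_l = +1.
E1 (Δl = ±1, |Δm_l| ≤ 1): satisfied.
E2 (Δl = 0,±2, l_i+l_f ≥ 2, |Δm_l| ≤ 2): not satisfied.

E1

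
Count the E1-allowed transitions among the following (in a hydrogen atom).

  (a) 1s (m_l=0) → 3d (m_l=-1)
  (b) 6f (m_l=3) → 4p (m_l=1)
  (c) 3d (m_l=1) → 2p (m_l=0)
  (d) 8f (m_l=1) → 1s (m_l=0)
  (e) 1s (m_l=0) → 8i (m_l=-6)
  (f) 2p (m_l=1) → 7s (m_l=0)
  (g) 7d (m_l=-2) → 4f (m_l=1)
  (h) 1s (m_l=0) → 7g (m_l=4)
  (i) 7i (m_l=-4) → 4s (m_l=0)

(a) forbidden — Δl = +2 (E1 requires Δl = ±1)
(b) forbidden — Δl = -2 (E1 requires Δl = ±1); Δm_l = -2 (E1 requires Δm_l = 0, ±1)
(c) allowed
(d) forbidden — Δl = -3 (E1 requires Δl = ±1)
(e) forbidden — Δl = +6 (E1 requires Δl = ±1); Δm_l = -6 (E1 requires Δm_l = 0, ±1)
(f) allowed
(g) forbidden — Δm_l = +3 (E1 requires Δm_l = 0, ±1)
(h) forbidden — Δl = +4 (E1 requires Δl = ±1); Δm_l = +4 (E1 requires Δm_l = 0, ±1)
(i) forbidden — Δl = -6 (E1 requires Δl = ±1); Δm_l = +4 (E1 requires Δm_l = 0, ±1)
Total allowed: 2 of 9.

2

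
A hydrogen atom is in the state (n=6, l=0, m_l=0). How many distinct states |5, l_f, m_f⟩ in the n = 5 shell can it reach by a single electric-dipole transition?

E1 requires Δl = ±1, so l_f ∈ {-1, 1}; with 0 ≤ l_f ≤ n_f−1 = 4, the allowed l_f values are {1}.
For l_f = 1: m_f ∈ {m_i−1, m_i, m_i+1} ∩ [−1, 1] = {-1, 0, 1} → 3 states.
Total: 3.

3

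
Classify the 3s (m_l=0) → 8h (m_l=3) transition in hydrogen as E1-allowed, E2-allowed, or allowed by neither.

Δl = 5 − 0 = +5; l_i + l_f = 5.
Δm_l = +3.
E1 (Δl = ±1, |Δm_l| ≤ 1): not satisfied.
E2 (Δl = 0,±2, l_i+l_f ≥ 2, |Δm_l| ≤ 2): not satisfied.

neither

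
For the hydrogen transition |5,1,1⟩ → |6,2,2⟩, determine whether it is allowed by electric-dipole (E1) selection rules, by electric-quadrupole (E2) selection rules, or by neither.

E1

Δl = 2 − 1 = +1; l_i + l_f = 3.
Δm_l = +1.
E1 (Δl = ±1, |Δm_l| ≤ 1): satisfied.
E2 (Δl = 0,±2, l_i+l_f ≥ 2, |Δm_l| ≤ 2): not satisfied.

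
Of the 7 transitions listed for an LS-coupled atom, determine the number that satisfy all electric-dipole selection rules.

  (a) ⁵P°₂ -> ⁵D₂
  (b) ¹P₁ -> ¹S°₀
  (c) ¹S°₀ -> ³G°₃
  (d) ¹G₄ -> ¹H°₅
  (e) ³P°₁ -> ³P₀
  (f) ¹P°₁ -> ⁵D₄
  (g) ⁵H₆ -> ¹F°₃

4

(a) allowed
(b) allowed
(c) forbidden (parity, ΔS, ΔL, ΔJ fail)
(d) allowed
(e) allowed
(f) forbidden (ΔS, ΔJ fail)
(g) forbidden (ΔS, ΔL, ΔJ fail)
Total allowed: 4 of 7.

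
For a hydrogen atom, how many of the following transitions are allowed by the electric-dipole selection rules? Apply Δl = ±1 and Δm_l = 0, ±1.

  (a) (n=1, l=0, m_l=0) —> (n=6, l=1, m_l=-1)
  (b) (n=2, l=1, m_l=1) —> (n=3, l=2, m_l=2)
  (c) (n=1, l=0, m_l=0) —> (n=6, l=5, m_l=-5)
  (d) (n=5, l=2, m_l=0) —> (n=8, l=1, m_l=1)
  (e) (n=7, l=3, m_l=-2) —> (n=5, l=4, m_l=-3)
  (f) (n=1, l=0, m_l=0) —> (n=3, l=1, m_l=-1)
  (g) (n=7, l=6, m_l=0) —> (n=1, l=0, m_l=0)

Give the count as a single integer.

5

(a) allowed
(b) allowed
(c) forbidden — Δl = +5 (E1 requires Δl = ±1); Δm_l = -5 (E1 requires Δm_l = 0, ±1)
(d) allowed
(e) allowed
(f) allowed
(g) forbidden — Δl = -6 (E1 requires Δl = ±1)
Total allowed: 5 of 7.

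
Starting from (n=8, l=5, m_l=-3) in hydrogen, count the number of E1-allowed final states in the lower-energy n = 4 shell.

E1 requires l_f ∈ {4, 6}, but neither lies in [0, 3], so no final state is reachable.
Total: 0.

0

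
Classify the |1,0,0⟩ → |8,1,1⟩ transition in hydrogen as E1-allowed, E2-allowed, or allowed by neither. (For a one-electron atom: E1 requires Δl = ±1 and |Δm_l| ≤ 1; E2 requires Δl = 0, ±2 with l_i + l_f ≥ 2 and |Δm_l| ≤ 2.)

Δl = 1 − 0 = +1; l_i + l_f = 1.
Δm_l = +1.
E1 (Δl = ±1, |Δm_l| ≤ 1): satisfied.
E2 (Δl = 0,±2, l_i+l_f ≥ 2, |Δm_l| ≤ 2): not satisfied.

E1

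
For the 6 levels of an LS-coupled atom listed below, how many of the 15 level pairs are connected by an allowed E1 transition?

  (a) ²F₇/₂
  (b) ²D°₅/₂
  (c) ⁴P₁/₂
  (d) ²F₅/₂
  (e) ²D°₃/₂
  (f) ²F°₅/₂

(a)–(b): allowed.
(a)–(c): forbidden (parity, ΔS, ΔL, ΔJ).
(a)–(d): forbidden (parity).
(a)–(e): forbidden (ΔJ).
(a)–(f): allowed.
(b)–(c): forbidden (ΔS, ΔJ).
(b)–(d): allowed.
(b)–(e): forbidden (parity).
(b)–(f): forbidden (parity).
(c)–(d): forbidden (parity, ΔS, ΔL, ΔJ).
(c)–(e): forbidden (ΔS).
(c)–(f): forbidden (ΔS, ΔL, ΔJ).
(d)–(e): allowed.
(d)–(f): allowed.
(e)–(f): forbidden (parity).
Allowed pairs: 5 of 15.

5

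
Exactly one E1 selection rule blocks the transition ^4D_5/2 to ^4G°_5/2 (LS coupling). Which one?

Parity must change: even → odd — ✓.
ΔS = 0: S: 3/2 → 3/2 — ✓.
ΔL = 0, ±1 (not L=0↔0): L: 2 → 4, ΔL = +2 — ✗.
ΔJ = 0, ±1 (not J=0↔0): J: 5/2 → 5/2, ΔJ = +0 — ✓.

the ΔL = 0, ±1 rule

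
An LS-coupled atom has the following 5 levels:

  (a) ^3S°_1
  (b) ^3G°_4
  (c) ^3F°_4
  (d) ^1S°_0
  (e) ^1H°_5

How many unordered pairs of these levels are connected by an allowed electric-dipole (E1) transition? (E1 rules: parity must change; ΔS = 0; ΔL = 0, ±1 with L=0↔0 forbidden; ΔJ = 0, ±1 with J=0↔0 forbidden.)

(a)–(b): forbidden (parity, ΔL, ΔJ).
(a)–(c): forbidden (parity, ΔL, ΔJ).
(a)–(d): forbidden (parity, ΔS, ΔL).
(a)–(e): forbidden (parity, ΔS, ΔL, ΔJ).
(b)–(c): forbidden (parity).
(b)–(d): forbidden (parity, ΔS, ΔL, ΔJ).
(b)–(e): forbidden (parity, ΔS).
(c)–(d): forbidden (parity, ΔS, ΔL, ΔJ).
(c)–(e): forbidden (parity, ΔS, ΔL).
(d)–(e): forbidden (parity, ΔL, ΔJ).
Allowed pairs: 0 of 10.

0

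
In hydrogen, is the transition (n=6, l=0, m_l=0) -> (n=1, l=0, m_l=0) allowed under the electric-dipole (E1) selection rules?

forbidden

Initial l = 0, final l = 0, so Δl = +0. E1 requires Δl = ±1: fails.
Δm_l = 0 − (0) = +0. E1 requires Δm_l = 0, ±1: passes.
The transition is electric-dipole forbidden.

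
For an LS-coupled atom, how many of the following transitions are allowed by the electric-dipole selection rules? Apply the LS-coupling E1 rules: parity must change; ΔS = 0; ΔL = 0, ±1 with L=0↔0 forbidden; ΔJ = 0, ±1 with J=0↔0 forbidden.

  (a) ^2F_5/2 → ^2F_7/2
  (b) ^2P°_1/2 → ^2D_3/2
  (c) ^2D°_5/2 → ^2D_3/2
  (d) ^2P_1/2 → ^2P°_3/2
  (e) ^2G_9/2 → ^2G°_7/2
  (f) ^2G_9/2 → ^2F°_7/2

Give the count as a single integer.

(a) forbidden (parity fails)
(b) allowed
(c) allowed
(d) allowed
(e) allowed
(f) allowed
Total allowed: 5 of 6.

5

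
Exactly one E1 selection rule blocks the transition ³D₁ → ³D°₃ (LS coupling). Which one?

the ΔJ = 0, ±1 rule

Reading off the term symbols: S 1→1, L 2→2, J 1→3, parity even→odd.
Parity must change: even → odd — ✓.
ΔS = 0: S: 1 → 1 — ✓.
ΔL = 0, ±1 (not L=0↔0): L: 2 → 2, ΔL = +0 — ✓.
ΔJ = 0, ±1 (not J=0↔0): J: 1 → 3, ΔJ = +2 — ✗.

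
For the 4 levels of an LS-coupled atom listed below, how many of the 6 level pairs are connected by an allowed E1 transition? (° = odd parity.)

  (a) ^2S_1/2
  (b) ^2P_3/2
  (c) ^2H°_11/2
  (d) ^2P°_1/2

(a)–(b): forbidden (parity).
(a)–(c): forbidden (ΔL, ΔJ).
(a)–(d): allowed.
(b)–(c): forbidden (ΔL, ΔJ).
(b)–(d): allowed.
(c)–(d): forbidden (parity, ΔL, ΔJ).
Allowed pairs: 2 of 6.

2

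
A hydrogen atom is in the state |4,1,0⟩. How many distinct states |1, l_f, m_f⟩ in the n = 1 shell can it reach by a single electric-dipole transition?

E1 requires Δl = ±1, so l_f ∈ {0, 2}; with 0 ≤ l_f ≤ n_f−1 = 0, the allowed l_f values are {0}.
For l_f = 0: m_f ∈ {m_i−1, m_i, m_i+1} ∩ [−0, 0] = {0} → 1 state.
Total: 1.

1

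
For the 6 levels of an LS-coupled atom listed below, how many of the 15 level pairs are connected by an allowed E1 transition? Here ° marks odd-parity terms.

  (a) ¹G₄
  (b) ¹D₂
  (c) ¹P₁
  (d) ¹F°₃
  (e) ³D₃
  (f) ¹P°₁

4

(a)–(b): forbidden (parity, ΔL, ΔJ).
(a)–(c): forbidden (parity, ΔL, ΔJ).
(a)–(d): allowed.
(a)–(e): forbidden (parity, ΔS, ΔL).
(a)–(f): forbidden (ΔL, ΔJ).
(b)–(c): forbidden (parity).
(b)–(d): allowed.
(b)–(e): forbidden (parity, ΔS).
(b)–(f): allowed.
(c)–(d): forbidden (ΔL, ΔJ).
(c)–(e): forbidden (parity, ΔS, ΔJ).
(c)–(f): allowed.
(d)–(e): forbidden (ΔS).
(d)–(f): forbidden (parity, ΔL, ΔJ).
(e)–(f): forbidden (ΔS, ΔJ).
Allowed pairs: 4 of 15.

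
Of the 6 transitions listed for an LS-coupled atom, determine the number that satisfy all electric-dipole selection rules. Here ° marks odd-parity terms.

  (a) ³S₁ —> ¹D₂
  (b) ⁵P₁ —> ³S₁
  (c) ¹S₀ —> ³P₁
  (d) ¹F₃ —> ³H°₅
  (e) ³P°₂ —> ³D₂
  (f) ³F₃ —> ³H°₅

(a) forbidden (parity, ΔS, ΔL fail)
(b) forbidden (parity, ΔS fail)
(c) forbidden (parity, ΔS fail)
(d) forbidden (ΔS, ΔL, ΔJ fail)
(e) allowed
(f) forbidden (ΔL, ΔJ fail)
Total allowed: 1 of 6.

1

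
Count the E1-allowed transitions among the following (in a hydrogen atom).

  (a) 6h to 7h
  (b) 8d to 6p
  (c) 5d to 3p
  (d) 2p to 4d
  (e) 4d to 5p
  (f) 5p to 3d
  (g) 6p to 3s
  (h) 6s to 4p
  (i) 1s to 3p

(a) forbidden — Δl = +0 (E1 requires Δl = ±1)
(b) allowed
(c) allowed
(d) allowed
(e) allowed
(f) allowed
(g) allowed
(h) allowed
(i) allowed
Total allowed: 8 of 9.

8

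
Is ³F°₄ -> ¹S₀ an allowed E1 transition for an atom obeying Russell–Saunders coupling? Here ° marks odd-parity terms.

forbidden

Reading off the term symbols: S 1→0, L 3→0, J 4→0, parity odd→even.
Parity must change: odd → even — passes.
ΔS = 0: S: 1 → 0 — fails.
ΔL = 0, ±1 (not L=0↔0): L: 3 → 0, ΔL = -3 — fails.
ΔJ = 0, ±1 (not J=0↔0): J: 4 → 0, ΔJ = -4 — fails.
Rule(s) violated: ΔS, ΔL, ΔJ.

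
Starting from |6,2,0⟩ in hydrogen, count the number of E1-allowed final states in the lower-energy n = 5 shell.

E1 requires Δl = ±1, so l_f ∈ {1, 3}; with 0 ≤ l_f ≤ n_f−1 = 4, the allowed l_f values are {1, 3}.
For l_f = 1: m_f ∈ {m_i−1, m_i, m_i+1} ∩ [−1, 1] = {-1, 0, 1} → 3 states.
For l_f = 3: m_f ∈ {m_i−1, m_i, m_i+1} ∩ [−3, 3] = {-1, 0, 1} → 3 states.
Total: 6.

6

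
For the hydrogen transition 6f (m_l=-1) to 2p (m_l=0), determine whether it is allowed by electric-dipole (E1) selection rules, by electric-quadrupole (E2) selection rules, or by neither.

Δl = 1 − 3 = -2; l_i + l_f = 4.
Δm_l = +1.
E1 (Δl = ±1, |Δm_l| ≤ 1): not satisfied.
E2 (Δl = 0,±2, l_i+l_f ≥ 2, |Δm_l| ≤ 2): satisfied.

E2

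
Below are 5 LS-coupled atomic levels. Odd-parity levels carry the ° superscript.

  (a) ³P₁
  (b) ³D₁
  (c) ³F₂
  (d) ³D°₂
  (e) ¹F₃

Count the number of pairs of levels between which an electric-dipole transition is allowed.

3

(a)–(b): forbidden (parity).
(a)–(c): forbidden (parity, ΔL).
(a)–(d): allowed.
(a)–(e): forbidden (parity, ΔS, ΔL, ΔJ).
(b)–(c): forbidden (parity).
(b)–(d): allowed.
(b)–(e): forbidden (parity, ΔS, ΔJ).
(c)–(d): allowed.
(c)–(e): forbidden (parity, ΔS).
(d)–(e): forbidden (ΔS).
Allowed pairs: 3 of 10.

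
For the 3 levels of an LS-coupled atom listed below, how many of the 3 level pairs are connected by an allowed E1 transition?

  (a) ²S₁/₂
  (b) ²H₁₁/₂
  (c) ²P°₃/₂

(a)–(b): forbidden (parity, ΔL, ΔJ).
(a)–(c): allowed.
(b)–(c): forbidden (ΔL, ΔJ).
Allowed pairs: 1 of 3.

1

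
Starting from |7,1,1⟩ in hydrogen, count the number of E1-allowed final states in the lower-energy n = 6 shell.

4

E1 requires Δl = ±1, so l_f ∈ {0, 2}; with 0 ≤ l_f ≤ n_f−1 = 5, the allowed l_f values are {0, 2}.
For l_f = 0: m_f ∈ {m_i−1, m_i, m_i+1} ∩ [−0, 0] = {0} → 1 state.
For l_f = 2: m_f ∈ {m_i−1, m_i, m_i+1} ∩ [−2, 2] = {0, 1, 2} → 3 states.
Total: 4.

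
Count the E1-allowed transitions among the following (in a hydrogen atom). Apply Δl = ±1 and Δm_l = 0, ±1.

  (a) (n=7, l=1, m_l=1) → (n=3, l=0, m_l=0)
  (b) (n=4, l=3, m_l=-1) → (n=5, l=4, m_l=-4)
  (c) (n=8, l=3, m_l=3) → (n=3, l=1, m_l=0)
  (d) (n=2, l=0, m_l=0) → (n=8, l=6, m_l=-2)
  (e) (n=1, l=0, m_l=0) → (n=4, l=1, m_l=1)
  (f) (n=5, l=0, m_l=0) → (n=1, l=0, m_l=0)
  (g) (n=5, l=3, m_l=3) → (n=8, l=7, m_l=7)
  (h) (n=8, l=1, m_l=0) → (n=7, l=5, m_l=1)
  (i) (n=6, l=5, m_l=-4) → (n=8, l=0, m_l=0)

(a) allowed
(b) forbidden — Δm_l = -3 (E1 requires Δm_l = 0, ±1)
(c) forbidden — Δl = -2 (E1 requires Δl = ±1); Δm_l = -3 (E1 requires Δm_l = 0, ±1)
(d) forbidden — Δl = +6 (E1 requires Δl = ±1); Δm_l = -2 (E1 requires Δm_l = 0, ±1)
(e) allowed
(f) forbidden — Δl = +0 (E1 requires Δl = ±1)
(g) forbidden — Δl = +4 (E1 requires Δl = ±1); Δm_l = +4 (E1 requires Δm_l = 0, ±1)
(h) forbidden — Δl = +4 (E1 requires Δl = ±1)
(i) forbidden — Δl = -5 (E1 requires Δl = ±1); Δm_l = +4 (E1 requires Δm_l = 0, ±1)
Total allowed: 2 of 9.

2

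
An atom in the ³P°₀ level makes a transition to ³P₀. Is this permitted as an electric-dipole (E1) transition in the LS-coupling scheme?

forbidden

Initial level: S=1, L=1, J=0, parity odd. Final level: S=1, L=1, J=0, parity even.
Parity must change: odd → even — ok.
ΔS = 0: S: 1 → 1 — ok.
ΔL = 0, ±1 (not L=0↔0): L: 1 → 1, ΔL = +0 — ok.
ΔJ = 0, ±1 (not J=0↔0): J: 0 → 0, ΔJ = +0 — fails.
Rule(s) violated: ΔJ.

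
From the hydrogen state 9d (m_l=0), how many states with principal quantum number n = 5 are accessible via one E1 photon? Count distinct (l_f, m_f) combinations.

6

E1 requires Δl = ±1, so l_f ∈ {1, 3}; with 0 ≤ l_f ≤ n_f−1 = 4, the allowed l_f values are {1, 3}.
For l_f = 1: m_f ∈ {m_i−1, m_i, m_i+1} ∩ [−1, 1] = {-1, 0, 1} → 3 states.
For l_f = 3: m_f ∈ {m_i−1, m_i, m_i+1} ∩ [−3, 3] = {-1, 0, 1} → 3 states.
Total: 6.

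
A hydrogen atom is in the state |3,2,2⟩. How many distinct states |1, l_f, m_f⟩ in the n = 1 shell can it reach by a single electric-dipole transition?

E1 requires l_f ∈ {1, 3}, but neither lies in [0, 0], so no final state is reachable.
Total: 0.

0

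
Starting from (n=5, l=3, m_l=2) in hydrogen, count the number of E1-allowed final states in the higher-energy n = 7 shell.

E1 requires Δl = ±1, so l_f ∈ {2, 4}; with 0 ≤ l_f ≤ n_f−1 = 6, the allowed l_f values are {2, 4}.
For l_f = 2: m_f ∈ {m_i−1, m_i, m_i+1} ∩ [−2, 2] = {1, 2} → 2 states.
For l_f = 4: m_f ∈ {m_i−1, m_i, m_i+1} ∩ [−4, 4] = {1, 2, 3} → 3 states.
Total: 5.

5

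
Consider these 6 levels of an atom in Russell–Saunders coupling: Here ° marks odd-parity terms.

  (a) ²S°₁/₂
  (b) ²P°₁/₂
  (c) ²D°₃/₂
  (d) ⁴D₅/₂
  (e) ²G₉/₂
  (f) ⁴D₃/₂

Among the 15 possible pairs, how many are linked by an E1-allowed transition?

0

(a)–(b): forbidden (parity).
(a)–(c): forbidden (parity, ΔL).
(a)–(d): forbidden (ΔS, ΔL, ΔJ).
(a)–(e): forbidden (ΔL, ΔJ).
(a)–(f): forbidden (ΔS, ΔL).
(b)–(c): forbidden (parity).
(b)–(d): forbidden (ΔS, ΔJ).
(b)–(e): forbidden (ΔL, ΔJ).
(b)–(f): forbidden (ΔS).
(c)–(d): forbidden (ΔS).
(c)–(e): forbidden (ΔL, ΔJ).
(c)–(f): forbidden (ΔS).
(d)–(e): forbidden (parity, ΔS, ΔL, ΔJ).
(d)–(f): forbidden (parity).
(e)–(f): forbidden (parity, ΔS, ΔL, ΔJ).
Allowed pairs: 0 of 15.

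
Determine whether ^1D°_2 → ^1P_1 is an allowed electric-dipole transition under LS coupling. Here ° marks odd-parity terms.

allowed

Reading off the term symbols: S 0→0, L 2→1, J 2→1, parity odd→even.
Parity must change: odd → even — satisfied.
ΔS = 0: S: 0 → 0 — satisfied.
ΔL = 0, ±1 (not L=0↔0): L: 2 → 1, ΔL = -1 — satisfied.
ΔJ = 0, ±1 (not J=0↔0): J: 2 → 1, ΔJ = -1 — satisfied.
All four E1 rules are satisfied.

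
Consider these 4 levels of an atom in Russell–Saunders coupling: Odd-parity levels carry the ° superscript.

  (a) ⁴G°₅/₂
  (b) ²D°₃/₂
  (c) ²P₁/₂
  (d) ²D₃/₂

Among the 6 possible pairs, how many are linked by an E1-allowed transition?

(a)–(b): forbidden (parity, ΔS, ΔL).
(a)–(c): forbidden (ΔS, ΔL, ΔJ).
(a)–(d): forbidden (ΔS, ΔL).
(b)–(c): allowed.
(b)–(d): allowed.
(c)–(d): forbidden (parity).
Allowed pairs: 2 of 6.

2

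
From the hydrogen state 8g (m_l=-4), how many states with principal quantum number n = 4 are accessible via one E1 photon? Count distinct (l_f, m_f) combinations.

E1 requires Δl = ±1, so l_f ∈ {3, 5}; with 0 ≤ l_f ≤ n_f−1 = 3, the allowed l_f values are {3}.
For l_f = 3: m_f ∈ {m_i−1, m_i, m_i+1} ∩ [−3, 3] = {-3} → 1 state.
Total: 1.

1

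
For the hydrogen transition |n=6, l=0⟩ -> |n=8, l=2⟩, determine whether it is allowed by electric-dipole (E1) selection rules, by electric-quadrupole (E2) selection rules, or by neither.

E2

Δl = 2 − 0 = +2; l_i + l_f = 2.
E1 (Δl = ±1): not satisfied.
E2 (Δl = 0,±2, l_i+l_f ≥ 2): satisfied.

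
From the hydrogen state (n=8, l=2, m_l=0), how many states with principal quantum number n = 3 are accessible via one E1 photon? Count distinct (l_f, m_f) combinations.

E1 requires Δl = ±1, so l_f ∈ {1, 3}; with 0 ≤ l_f ≤ n_f−1 = 2, the allowed l_f values are {1}.
For l_f = 1: m_f ∈ {m_i−1, m_i, m_i+1} ∩ [−1, 1] = {-1, 0, 1} → 3 states.
Total: 3.

3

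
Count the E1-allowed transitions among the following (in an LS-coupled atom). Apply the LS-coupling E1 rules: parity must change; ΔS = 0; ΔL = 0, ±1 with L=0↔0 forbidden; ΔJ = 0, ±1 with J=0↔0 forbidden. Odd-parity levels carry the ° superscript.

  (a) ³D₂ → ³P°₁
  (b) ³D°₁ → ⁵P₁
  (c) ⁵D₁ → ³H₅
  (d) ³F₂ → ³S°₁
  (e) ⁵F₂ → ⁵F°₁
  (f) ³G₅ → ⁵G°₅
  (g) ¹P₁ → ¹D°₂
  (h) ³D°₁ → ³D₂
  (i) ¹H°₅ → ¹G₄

5

(a) allowed
(b) forbidden (ΔS fails)
(c) forbidden (parity, ΔS, ΔL, ΔJ fail)
(d) forbidden (ΔL fails)
(e) allowed
(f) forbidden (ΔS fails)
(g) allowed
(h) allowed
(i) allowed
Total allowed: 5 of 9.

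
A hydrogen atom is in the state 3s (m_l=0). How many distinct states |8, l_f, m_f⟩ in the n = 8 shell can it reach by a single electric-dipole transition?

3

E1 requires Δl = ±1, so l_f ∈ {-1, 1}; with 0 ≤ l_f ≤ n_f−1 = 7, the allowed l_f values are {1}.
For l_f = 1: m_f ∈ {m_i−1, m_i, m_i+1} ∩ [−1, 1] = {-1, 0, 1} → 3 states.
Total: 3.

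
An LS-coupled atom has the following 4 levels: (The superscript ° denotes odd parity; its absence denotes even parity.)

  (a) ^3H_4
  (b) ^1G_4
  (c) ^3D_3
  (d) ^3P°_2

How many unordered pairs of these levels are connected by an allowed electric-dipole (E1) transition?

1

(a)–(b): forbidden (parity, ΔS).
(a)–(c): forbidden (parity, ΔL).
(a)–(d): forbidden (ΔL, ΔJ).
(b)–(c): forbidden (parity, ΔS, ΔL).
(b)–(d): forbidden (ΔS, ΔL, ΔJ).
(c)–(d): allowed.
Allowed pairs: 1 of 6.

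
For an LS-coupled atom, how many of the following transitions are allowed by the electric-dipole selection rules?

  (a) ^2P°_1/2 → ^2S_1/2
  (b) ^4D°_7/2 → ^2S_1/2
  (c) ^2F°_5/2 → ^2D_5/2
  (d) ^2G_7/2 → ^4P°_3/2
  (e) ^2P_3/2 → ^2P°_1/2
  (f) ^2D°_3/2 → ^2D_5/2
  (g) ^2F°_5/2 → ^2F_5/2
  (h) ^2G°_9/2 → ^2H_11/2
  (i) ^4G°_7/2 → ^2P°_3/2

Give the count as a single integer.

6

(a) allowed
(b) forbidden (ΔS, ΔL, ΔJ fail)
(c) allowed
(d) forbidden (ΔS, ΔL, ΔJ fail)
(e) allowed
(f) allowed
(g) allowed
(h) allowed
(i) forbidden (parity, ΔS, ΔL, ΔJ fail)
Total allowed: 6 of 9.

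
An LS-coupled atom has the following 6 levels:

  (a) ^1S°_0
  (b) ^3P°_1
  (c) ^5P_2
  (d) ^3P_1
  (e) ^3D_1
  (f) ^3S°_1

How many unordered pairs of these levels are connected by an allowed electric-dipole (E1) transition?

(a)–(b): forbidden (parity, ΔS).
(a)–(c): forbidden (ΔS, ΔJ).
(a)–(d): forbidden (ΔS).
(a)–(e): forbidden (ΔS, ΔL).
(a)–(f): forbidden (parity, ΔS, ΔL).
(b)–(c): forbidden (ΔS).
(b)–(d): allowed.
(b)–(e): allowed.
(b)–(f): forbidden (parity).
(c)–(d): forbidden (parity, ΔS).
(c)–(e): forbidden (parity, ΔS).
(c)–(f): forbidden (ΔS).
(d)–(e): forbidden (parity).
(d)–(f): allowed.
(e)–(f): forbidden (ΔL).
Allowed pairs: 3 of 15.

3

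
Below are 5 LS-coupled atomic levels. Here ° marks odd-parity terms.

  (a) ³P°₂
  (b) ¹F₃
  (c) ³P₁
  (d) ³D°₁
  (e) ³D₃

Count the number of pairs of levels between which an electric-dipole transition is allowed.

3

(a)–(b): forbidden (ΔS, ΔL).
(a)–(c): allowed.
(a)–(d): forbidden (parity).
(a)–(e): allowed.
(b)–(c): forbidden (parity, ΔS, ΔL, ΔJ).
(b)–(d): forbidden (ΔS, ΔJ).
(b)–(e): forbidden (parity, ΔS).
(c)–(d): allowed.
(c)–(e): forbidden (parity, ΔJ).
(d)–(e): forbidden (ΔJ).
Allowed pairs: 3 of 10.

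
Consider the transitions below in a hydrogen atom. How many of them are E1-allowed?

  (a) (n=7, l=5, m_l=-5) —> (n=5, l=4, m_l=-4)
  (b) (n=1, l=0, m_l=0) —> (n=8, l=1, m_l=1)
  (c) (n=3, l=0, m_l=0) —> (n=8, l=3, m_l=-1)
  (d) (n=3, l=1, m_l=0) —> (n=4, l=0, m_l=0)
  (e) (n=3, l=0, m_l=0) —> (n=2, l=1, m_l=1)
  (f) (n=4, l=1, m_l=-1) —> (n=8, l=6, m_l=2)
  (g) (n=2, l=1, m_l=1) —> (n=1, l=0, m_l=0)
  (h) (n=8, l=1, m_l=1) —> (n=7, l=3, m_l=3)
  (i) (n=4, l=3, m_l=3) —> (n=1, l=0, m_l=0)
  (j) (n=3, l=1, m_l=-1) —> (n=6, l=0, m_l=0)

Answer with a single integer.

(a) allowed
(b) allowed
(c) forbidden — Δl = +3 (E1 requires Δl = ±1)
(d) allowed
(e) allowed
(f) forbidden — Δl = +5 (E1 requires Δl = ±1); Δm_l = +3 (E1 requires Δm_l = 0, ±1)
(g) allowed
(h) forbidden — Δl = +2 (E1 requires Δl = ±1); Δm_l = +2 (E1 requires Δm_l = 0, ±1)
(i) forbidden — Δl = -3 (E1 requires Δl = ±1); Δm_l = -3 (E1 requires Δm_l = 0, ±1)
(j) allowed
Total allowed: 6 of 10.

6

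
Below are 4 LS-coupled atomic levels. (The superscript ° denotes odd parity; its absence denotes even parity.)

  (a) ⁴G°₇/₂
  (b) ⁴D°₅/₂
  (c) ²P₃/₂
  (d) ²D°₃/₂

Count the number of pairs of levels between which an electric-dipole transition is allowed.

(a)–(b): forbidden (parity, ΔL).
(a)–(c): forbidden (ΔS, ΔL, ΔJ).
(a)–(d): forbidden (parity, ΔS, ΔL, ΔJ).
(b)–(c): forbidden (ΔS).
(b)–(d): forbidden (parity, ΔS).
(c)–(d): allowed.
Allowed pairs: 1 of 6.

1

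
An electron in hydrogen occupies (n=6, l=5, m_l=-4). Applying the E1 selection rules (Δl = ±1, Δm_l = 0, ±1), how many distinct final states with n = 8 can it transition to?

E1 requires Δl = ±1, so l_f ∈ {4, 6}; with 0 ≤ l_f ≤ n_f−1 = 7, the allowed l_f values are {4, 6}.
For l_f = 4: m_f ∈ {m_i−1, m_i, m_i+1} ∩ [−4, 4] = {-4, -3} → 2 states.
For l_f = 6: m_f ∈ {m_i−1, m_i, m_i+1} ∩ [−6, 6] = {-5, -4, -3} → 3 states.
Total: 5.

5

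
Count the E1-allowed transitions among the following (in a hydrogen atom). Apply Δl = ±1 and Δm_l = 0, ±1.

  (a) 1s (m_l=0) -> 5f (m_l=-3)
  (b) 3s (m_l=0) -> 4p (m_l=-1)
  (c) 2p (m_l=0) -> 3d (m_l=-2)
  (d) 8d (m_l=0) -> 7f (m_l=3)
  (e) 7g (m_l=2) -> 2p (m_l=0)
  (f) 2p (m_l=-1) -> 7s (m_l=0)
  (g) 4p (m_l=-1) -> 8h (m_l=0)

2

(a) forbidden — Δl = +3 (E1 requires Δl = ±1); Δm_l = -3 (E1 requires Δm_l = 0, ±1)
(b) allowed
(c) forbidden — Δm_l = -2 (E1 requires Δm_l = 0, ±1)
(d) forbidden — Δm_l = +3 (E1 requires Δm_l = 0, ±1)
(e) forbidden — Δl = -3 (E1 requires Δl = ±1); Δm_l = -2 (E1 requires Δm_l = 0, ±1)
(f) allowed
(g) forbidden — Δl = +4 (E1 requires Δl = ±1)
Total allowed: 2 of 7.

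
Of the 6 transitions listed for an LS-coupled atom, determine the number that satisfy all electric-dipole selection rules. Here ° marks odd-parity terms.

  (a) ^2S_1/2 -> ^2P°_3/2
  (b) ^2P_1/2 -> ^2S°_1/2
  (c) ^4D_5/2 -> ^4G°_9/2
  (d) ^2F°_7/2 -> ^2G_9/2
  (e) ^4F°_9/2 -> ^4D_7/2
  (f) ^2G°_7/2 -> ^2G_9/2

5

(a) allowed
(b) allowed
(c) forbidden (ΔL, ΔJ fail)
(d) allowed
(e) allowed
(f) allowed
Total allowed: 5 of 6.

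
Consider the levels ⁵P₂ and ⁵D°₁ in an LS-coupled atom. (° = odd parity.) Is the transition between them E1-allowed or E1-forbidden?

Initial level: S=2, L=1, J=2, parity even. Final level: S=2, L=2, J=1, parity odd.
Parity must change: even → odd — ok.
ΔS = 0: S: 2 → 2 — ok.
ΔL = 0, ±1 (not L=0↔0): L: 1 → 2, ΔL = +1 — ok.
ΔJ = 0, ±1 (not J=0↔0): J: 2 → 1, ΔJ = -1 — ok.
All four E1 rules are satisfied.

allowed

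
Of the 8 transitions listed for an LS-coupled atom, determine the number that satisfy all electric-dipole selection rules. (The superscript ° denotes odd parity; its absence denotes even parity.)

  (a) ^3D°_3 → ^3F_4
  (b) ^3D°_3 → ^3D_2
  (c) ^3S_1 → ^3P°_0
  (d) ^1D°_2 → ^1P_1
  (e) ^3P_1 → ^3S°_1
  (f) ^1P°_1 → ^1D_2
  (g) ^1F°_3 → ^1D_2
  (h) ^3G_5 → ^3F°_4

8

(a) allowed
(b) allowed
(c) allowed
(d) allowed
(e) allowed
(f) allowed
(g) allowed
(h) allowed
Total allowed: 8 of 8.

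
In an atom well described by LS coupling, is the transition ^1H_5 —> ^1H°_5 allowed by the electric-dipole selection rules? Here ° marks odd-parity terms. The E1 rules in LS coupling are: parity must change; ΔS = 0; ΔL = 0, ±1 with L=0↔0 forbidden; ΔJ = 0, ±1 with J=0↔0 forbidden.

Reading off the term symbols: S 0→0, L 5→5, J 5→5, parity even→odd.
Parity must change: even → odd — ✓.
ΔS = 0: S: 0 → 0 — ✓.
ΔL = 0, ±1 (not L=0↔0): L: 5 → 5, ΔL = +0 — ✓.
ΔJ = 0, ±1 (not J=0↔0): J: 5 → 5, ΔJ = +0 — ✓.
All four E1 rules are satisfied.

allowed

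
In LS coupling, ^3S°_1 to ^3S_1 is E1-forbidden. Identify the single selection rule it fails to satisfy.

Initial level: S=1, L=0, J=1, parity odd. Final level: S=1, L=0, J=1, parity even.
Parity must change: odd → even — ✓.
ΔL = 0, ±1 (not L=0↔0): L: 0 → 0, ΔL = +0 — ✗.
ΔJ = 0, ±1 (not J=0↔0): J: 1 → 1, ΔJ = +0 — ✓.
ΔS = 0: S: 1 → 1 — ✓.

the L=0 ↔ L=0 exclusion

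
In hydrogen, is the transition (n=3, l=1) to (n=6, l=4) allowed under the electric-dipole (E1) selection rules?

Δl = 4 − 1 = +3; the E1 rule Δl = ±1 is ✗.
The transition is electric-dipole forbidden.

forbidden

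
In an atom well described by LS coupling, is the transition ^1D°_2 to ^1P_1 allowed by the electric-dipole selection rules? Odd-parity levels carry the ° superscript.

allowed

Initial level: S=0, L=2, J=2, parity odd. Final level: S=0, L=1, J=1, parity even.
Parity must change: odd → even — ✓.
ΔS = 0: S: 0 → 0 — ✓.
ΔL = 0, ±1 (not L=0↔0): L: 2 → 1, ΔL = -1 — ✓.
ΔJ = 0, ±1 (not J=0↔0): J: 2 → 1, ΔJ = -1 — ✓.
All four E1 rules are satisfied.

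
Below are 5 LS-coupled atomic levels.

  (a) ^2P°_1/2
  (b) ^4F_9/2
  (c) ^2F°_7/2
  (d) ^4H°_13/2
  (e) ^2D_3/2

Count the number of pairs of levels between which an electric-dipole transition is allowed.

(a)–(b): forbidden (ΔS, ΔL, ΔJ).
(a)–(c): forbidden (parity, ΔL, ΔJ).
(a)–(d): forbidden (parity, ΔS, ΔL, ΔJ).
(a)–(e): allowed.
(b)–(c): forbidden (ΔS).
(b)–(d): forbidden (ΔL, ΔJ).
(b)–(e): forbidden (parity, ΔS, ΔJ).
(c)–(d): forbidden (parity, ΔS, ΔL, ΔJ).
(c)–(e): forbidden (ΔJ).
(d)–(e): forbidden (ΔS, ΔL, ΔJ).
Allowed pairs: 1 of 10.

1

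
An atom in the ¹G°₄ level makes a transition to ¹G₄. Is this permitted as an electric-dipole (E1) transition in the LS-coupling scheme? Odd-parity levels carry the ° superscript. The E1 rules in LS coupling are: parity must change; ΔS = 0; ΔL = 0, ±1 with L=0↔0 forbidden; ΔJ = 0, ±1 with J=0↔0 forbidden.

allowed

Reading off the term symbols: S 0→0, L 4→4, J 4→4, parity odd→even.
ΔL = 0, ±1 (not L=0↔0): L: 4 → 4, ΔL = +0 — ok.
Parity must change: odd → even — ok.
ΔS = 0: S: 0 → 0 — ok.
ΔJ = 0, ±1 (not J=0↔0): J: 4 → 4, ΔJ = +0 — ok.
All four E1 rules are satisfied.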